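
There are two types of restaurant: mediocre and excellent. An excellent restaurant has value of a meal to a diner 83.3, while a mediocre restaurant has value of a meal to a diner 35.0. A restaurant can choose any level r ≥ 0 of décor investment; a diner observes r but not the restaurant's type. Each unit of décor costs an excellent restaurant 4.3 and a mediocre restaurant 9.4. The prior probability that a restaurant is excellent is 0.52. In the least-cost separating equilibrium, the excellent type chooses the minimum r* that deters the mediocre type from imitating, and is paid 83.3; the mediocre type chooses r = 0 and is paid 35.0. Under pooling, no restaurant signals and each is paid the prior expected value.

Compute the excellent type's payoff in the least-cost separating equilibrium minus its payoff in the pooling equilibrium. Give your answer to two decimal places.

1.09

Least-cost separating signal: r* solves 35.0 = 83.3 − 9.4·r*, so r* = (83.3 − 35.0)/9.4 ≈ 5.1383.
Excellent type's separating payoff: 83.3 − 4.3 × r* = 83.3 − 4.3 × (83.3 − 35.0)/9.4 = 83.3 − 207.69/9.4 ≈ 61.2053.
Pooling payoff: 0.52 × 83.3 + 0.48 × 35.0 = 60.116.
Difference: 61.2053 − 60.116 = 1.0893, i.e. 1.09 to two decimal places.
The excellent type prefers to separate.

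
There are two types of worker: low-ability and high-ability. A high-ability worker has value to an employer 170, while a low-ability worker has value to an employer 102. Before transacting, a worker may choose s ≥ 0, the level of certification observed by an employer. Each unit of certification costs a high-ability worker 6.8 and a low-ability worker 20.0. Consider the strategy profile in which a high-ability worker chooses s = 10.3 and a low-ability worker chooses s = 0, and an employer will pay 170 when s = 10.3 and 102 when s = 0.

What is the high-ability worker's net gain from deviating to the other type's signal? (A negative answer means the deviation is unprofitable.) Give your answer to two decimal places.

Playing s = 10.3 the high-ability worker receives 170 − 6.8 × 10.3 = 99.96.
Deviating to s = 0 yields 102 instead.
Gain from deviating: 102 − 99.96 = 2.04.
The gain is positive, so the high-ability type's incentive-compatibility constraint is violated — this profile is not a separating equilibrium.

2.04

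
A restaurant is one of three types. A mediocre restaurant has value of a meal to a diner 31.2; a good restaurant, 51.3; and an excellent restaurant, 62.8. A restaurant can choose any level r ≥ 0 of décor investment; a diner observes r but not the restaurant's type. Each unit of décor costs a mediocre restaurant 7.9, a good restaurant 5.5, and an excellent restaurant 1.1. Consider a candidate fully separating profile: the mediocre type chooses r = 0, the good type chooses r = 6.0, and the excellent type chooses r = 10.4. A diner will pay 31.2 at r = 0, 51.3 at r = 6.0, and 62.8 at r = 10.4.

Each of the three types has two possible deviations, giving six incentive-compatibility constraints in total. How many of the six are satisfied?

5

Excellent (own payoff 62.8 − 1.1×10.4 = 51.36): to r=0 gives 31.2 → no gain ✓; to r=6.0 gives 51.3 − 1.1×6.0 = 44.7 → no gain ✓.
Mediocre (own payoff 31.2): to r=6.0 gives 51.3 − 7.9×6.0 = 3.9 → no gain ✓; to r=10.4 gives 62.8 − 7.9×10.4 = -19.36 → no gain ✓.
Good (own payoff 51.3 − 5.5×6.0 = 18.3): to r=0 gives 31.2 → profitable ✗; to r=10.4 gives 62.8 − 5.5×10.4 = 5.6 → no gain ✓.
5 of the 6 constraints hold; not an equilibrium.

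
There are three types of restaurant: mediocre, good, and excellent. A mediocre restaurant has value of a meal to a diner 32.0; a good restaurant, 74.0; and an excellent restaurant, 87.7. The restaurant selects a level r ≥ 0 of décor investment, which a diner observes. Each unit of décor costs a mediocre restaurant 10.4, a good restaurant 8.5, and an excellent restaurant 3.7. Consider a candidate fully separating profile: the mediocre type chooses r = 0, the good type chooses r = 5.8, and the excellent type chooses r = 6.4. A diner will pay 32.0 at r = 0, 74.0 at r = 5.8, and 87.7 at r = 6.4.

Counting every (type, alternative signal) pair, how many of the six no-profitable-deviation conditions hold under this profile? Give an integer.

4

Good (own payoff 74.0 − 8.5×5.8 = 24.7): to r=0 gives 32.0 → profitable ✗; to r=6.4 gives 87.7 − 8.5×6.4 = 33.3 → profitable ✗.
Mediocre (own payoff 32.0): to r=5.8 gives 74.0 − 10.4×5.8 = 13.68 → no gain ✓; to r=6.4 gives 87.7 − 10.4×6.4 = 21.14 → no gain ✓.
Excellent (own payoff 87.7 − 3.7×6.4 = 64.02): to r=0 gives 32.0 → no gain ✓; to r=5.8 gives 74.0 − 3.7×5.8 = 52.54 → no gain ✓.
4 of the 6 constraints hold; not an equilibrium.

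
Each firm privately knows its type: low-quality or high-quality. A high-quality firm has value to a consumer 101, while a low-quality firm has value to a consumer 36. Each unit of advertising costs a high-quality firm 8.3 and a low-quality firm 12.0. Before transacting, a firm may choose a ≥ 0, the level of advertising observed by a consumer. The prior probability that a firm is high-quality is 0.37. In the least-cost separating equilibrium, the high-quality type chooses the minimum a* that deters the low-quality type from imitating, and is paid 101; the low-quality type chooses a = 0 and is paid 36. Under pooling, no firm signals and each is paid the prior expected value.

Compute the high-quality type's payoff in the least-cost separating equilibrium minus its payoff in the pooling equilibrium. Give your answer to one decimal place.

Least-cost separating signal: a* solves 36 = 101 − 12.0·a*, so a* = (101 − 36)/12.0 ≈ 5.4167.
High-quality type's separating payoff: 101 − 8.3 × a* = 101 − 8.3 × (101 − 36)/12.0 = 101 − 539.5/12.0 ≈ 56.042.
Pooling payoff: 0.37 × 101 + 0.63 × 36 = 60.05.
Difference: 56.042 − 60.05 = -4.008, i.e. -4.0 to one decimal place.
The high-quality type would prefer the pooling outcome.

-4.0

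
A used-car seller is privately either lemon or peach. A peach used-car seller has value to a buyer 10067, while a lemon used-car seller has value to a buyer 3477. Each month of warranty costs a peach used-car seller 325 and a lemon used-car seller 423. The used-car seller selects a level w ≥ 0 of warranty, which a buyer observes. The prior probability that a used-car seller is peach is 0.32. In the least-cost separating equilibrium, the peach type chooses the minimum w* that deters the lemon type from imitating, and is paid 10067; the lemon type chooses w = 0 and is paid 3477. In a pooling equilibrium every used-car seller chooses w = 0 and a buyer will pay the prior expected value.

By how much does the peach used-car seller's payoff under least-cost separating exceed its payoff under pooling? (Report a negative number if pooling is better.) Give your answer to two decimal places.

Least-cost separating signal: w* solves 3477 = 10067 − 423·w*, so w* = (10067 − 3477)/423 ≈ 15.5792.
Peach type's separating payoff: 10067 − 325 × w* = 10067 − 325 × (10067 − 3477)/423 = 10067 − 2141750/423 ≈ 5003.7612.
Pooling payoff: 0.32 × 10067 + 0.68 × 3477 = 5585.8.
Difference: 5003.7612 − 5585.8 = -582.0388, i.e. -582.04 to two decimal places.
The peach type would prefer the pooling outcome.

-582.04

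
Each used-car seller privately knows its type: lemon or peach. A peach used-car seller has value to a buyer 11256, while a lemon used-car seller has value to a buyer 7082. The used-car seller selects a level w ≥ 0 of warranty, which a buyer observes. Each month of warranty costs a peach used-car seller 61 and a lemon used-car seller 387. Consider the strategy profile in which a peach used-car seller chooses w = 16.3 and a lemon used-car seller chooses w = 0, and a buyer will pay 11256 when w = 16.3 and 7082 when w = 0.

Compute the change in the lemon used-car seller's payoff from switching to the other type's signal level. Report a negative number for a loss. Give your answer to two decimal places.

-2134.10

Playing w = 0 the lemon used-car seller receives 7082.
Deviating to w = 16.3 brings payment 11256 at cost 387 × 16.3 = 6308.1, netting 4947.9.
Gain from deviating: 4947.9 − 7082 = -2134.10.
The gain is negative, so the lemon type's incentive-compatibility constraint is satisfied.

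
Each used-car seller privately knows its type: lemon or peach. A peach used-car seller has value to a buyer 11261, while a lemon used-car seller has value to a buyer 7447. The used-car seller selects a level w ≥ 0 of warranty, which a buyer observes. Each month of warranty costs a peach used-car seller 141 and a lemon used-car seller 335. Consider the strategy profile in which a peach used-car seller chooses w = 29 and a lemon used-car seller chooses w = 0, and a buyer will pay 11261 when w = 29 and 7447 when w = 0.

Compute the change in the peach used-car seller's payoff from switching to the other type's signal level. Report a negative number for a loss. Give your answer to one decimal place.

275.0

Playing w = 29 the peach used-car seller receives 11261 − 141 × 29 = 7172.
Deviating to w = 0 yields 7447 instead.
Gain from deviating: 7447 − 7172 = 275.0.
The gain is positive, so the peach type's incentive-compatibility constraint is violated — this profile is not a separating equilibrium.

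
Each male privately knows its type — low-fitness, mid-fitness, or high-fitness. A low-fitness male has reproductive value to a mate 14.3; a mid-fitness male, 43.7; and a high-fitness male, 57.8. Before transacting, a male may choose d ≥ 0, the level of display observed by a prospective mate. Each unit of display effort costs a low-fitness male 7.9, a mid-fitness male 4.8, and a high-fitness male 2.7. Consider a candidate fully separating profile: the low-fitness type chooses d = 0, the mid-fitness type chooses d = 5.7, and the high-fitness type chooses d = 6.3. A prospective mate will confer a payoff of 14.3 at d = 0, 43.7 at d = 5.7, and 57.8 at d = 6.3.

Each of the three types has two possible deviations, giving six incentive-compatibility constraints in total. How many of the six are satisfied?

5

High-fitness (own payoff 57.8 − 2.7×6.3 = 40.79): to d=0 gives 14.3 → no gain ✓; to d=5.7 gives 43.7 − 2.7×5.7 = 28.31 → no gain ✓.
Low-fitness (own payoff 14.3): to d=5.7 gives 43.7 − 7.9×5.7 = -1.33 → no gain ✓; to d=6.3 gives 57.8 − 7.9×6.3 = 8.03 → no gain ✓.
Mid-fitness (own payoff 43.7 − 4.8×5.7 = 16.34): to d=0 gives 14.3 → no gain ✓; to d=6.3 gives 57.8 − 4.8×6.3 = 27.56 → profitable ✗.
5 of the 6 constraints hold; not an equilibrium.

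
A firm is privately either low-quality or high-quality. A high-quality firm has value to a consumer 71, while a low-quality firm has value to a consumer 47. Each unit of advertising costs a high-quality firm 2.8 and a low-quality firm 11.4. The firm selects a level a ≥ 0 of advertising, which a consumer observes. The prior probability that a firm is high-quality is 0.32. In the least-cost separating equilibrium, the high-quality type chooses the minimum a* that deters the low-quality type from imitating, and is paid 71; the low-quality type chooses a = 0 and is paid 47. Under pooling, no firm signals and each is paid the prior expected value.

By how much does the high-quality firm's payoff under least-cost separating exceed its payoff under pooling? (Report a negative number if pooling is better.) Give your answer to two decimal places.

10.43

Least-cost separating signal: a* solves 47 = 71 − 11.4·a*, so a* = (71 − 47)/11.4 ≈ 2.1053.
High-quality type's separating payoff: 71 − 2.8 × a* = 71 − 2.8 × (71 − 47)/11.4 = 71 − 67.2/11.4 ≈ 65.1053.
Pooling payoff: 0.32 × 71 + 0.68 × 47 = 54.68.
Difference: 65.1053 − 54.68 = 10.4253, i.e. 10.43 to two decimal places.
The high-quality type prefers to separate.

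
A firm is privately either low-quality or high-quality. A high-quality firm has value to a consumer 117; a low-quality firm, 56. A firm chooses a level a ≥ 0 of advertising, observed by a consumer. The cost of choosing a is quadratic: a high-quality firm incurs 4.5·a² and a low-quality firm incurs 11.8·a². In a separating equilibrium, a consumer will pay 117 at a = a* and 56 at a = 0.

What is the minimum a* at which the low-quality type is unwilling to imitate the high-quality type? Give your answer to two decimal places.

The low-quality type at a = 0 receives 56; imitating at a* yields 117 − 11.8·a*².
Indifference: 56 = 117 − 11.8·a*², so a*² = (117 − 56) / 11.8 ≈ 5.1695.
a* = √5.1695 ≈ 2.27.

2.27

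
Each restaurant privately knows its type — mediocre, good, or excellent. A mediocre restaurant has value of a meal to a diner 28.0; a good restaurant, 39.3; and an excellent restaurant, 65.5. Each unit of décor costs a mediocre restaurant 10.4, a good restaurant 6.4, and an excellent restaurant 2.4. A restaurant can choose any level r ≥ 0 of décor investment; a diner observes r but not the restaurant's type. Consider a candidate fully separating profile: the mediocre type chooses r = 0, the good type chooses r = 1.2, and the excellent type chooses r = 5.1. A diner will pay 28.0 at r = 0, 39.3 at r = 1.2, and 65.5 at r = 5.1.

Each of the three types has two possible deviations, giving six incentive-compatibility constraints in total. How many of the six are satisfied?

Excellent (own payoff 65.5 − 2.4×5.1 = 53.26): to r=0 gives 28.0 → no gain ✓; to r=1.2 gives 39.3 − 2.4×1.2 = 36.42 → no gain ✓.
Mediocre (own payoff 28.0): to r=1.2 gives 39.3 − 10.4×1.2 = 26.82 → no gain ✓; to r=5.1 gives 65.5 − 10.4×5.1 = 12.46 → no gain ✓.
Good (own payoff 39.3 − 6.4×1.2 = 31.62): to r=0 gives 28.0 → no gain ✓; to r=5.1 gives 65.5 − 6.4×5.1 = 32.86 → profitable ✗.
5 of the 6 constraints hold; not an equilibrium.

5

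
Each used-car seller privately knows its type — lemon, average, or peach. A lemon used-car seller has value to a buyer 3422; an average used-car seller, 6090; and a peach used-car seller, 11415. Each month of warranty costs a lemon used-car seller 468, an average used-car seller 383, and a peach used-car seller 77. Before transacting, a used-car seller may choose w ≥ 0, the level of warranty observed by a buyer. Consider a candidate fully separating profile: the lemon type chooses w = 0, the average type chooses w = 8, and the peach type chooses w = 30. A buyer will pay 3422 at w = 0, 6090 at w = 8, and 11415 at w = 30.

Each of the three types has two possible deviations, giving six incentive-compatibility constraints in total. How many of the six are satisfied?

Average (own payoff 6090 − 383×8 = 3026): to w=0 gives 3422 → profitable ✗; to w=30 gives 11415 − 383×30 = -75 → no gain ✓.
Peach (own payoff 11415 − 77×30 = 9105): to w=0 gives 3422 → no gain ✓; to w=8 gives 6090 − 77×8 = 5474 → no gain ✓.
Lemon (own payoff 3422): to w=8 gives 6090 − 468×8 = 2346 → no gain ✓; to w=30 gives 11415 − 468×30 = -2625 → no gain ✓.
5 of the 6 constraints hold; not an equilibrium.

5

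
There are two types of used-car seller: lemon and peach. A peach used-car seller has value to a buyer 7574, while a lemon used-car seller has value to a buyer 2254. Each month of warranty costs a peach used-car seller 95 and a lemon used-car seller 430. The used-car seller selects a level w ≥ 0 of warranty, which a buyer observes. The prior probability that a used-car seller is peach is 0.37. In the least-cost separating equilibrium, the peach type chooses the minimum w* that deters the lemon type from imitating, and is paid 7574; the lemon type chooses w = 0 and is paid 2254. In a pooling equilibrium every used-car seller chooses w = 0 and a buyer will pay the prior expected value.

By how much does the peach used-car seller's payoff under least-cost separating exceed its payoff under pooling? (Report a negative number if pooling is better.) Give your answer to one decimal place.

Least-cost separating signal: w* solves 2254 = 7574 − 430·w*, so w* = (7574 − 2254)/430 ≈ 12.3721.
Peach type's separating payoff: 7574 − 95 × w* = 7574 − 95 × (7574 − 2254)/430 = 7574 − 505400/430 ≈ 6398.651.
Pooling payoff: 0.37 × 7574 + 0.63 × 2254 = 4222.4.
Difference: 6398.651 − 4222.4 = 2176.251, i.e. 2176.3 to one decimal place.
The peach type prefers to separate.

2176.3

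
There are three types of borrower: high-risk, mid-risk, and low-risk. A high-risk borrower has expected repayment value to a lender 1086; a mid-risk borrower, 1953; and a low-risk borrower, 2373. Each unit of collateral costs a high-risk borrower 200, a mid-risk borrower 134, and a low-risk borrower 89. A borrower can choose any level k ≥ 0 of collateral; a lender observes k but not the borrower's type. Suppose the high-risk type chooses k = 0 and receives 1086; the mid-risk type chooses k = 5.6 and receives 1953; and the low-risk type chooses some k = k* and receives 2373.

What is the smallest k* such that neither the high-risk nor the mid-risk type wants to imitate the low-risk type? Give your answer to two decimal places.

High-risk type (on-path payoff 1086) won't mimic when 1086 ≥ 2373 − 200·k*, i.e. k* ≥ 6.44.
Mid-risk type (on-path payoff 1953 − 134×5.6 = 1202.6) won't mimic when 1202.6 ≥ 2373 − 134·k*, i.e. k* ≥ 8.73.
Both must hold, so k* = max(6.44, 8.73) = 8.73. The mid-risk type's constraint binds.

8.73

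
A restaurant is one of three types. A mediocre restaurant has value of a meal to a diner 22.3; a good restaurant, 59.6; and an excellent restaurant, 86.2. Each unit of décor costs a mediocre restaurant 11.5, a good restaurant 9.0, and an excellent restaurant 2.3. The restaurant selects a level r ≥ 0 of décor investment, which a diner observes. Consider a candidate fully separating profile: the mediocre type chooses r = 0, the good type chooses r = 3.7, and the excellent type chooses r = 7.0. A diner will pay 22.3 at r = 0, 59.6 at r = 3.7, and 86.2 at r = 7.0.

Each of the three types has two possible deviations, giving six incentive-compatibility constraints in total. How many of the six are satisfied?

Good (own payoff 59.6 − 9.0×3.7 = 26.3): to r=0 gives 22.3 → no gain ✓; to r=7.0 gives 86.2 − 9.0×7.0 = 23.2 → no gain ✓.
Mediocre (own payoff 22.3): to r=3.7 gives 59.6 − 11.5×3.7 = 17.05 → no gain ✓; to r=7.0 gives 86.2 − 11.5×7.0 = 5.7 → no gain ✓.
Excellent (own payoff 86.2 − 2.3×7.0 = 70.1): to r=0 gives 22.3 → no gain ✓; to r=3.7 gives 59.6 − 2.3×3.7 = 51.09 → no gain ✓.
6 of the 6 constraints hold; this profile is a separating equilibrium.

6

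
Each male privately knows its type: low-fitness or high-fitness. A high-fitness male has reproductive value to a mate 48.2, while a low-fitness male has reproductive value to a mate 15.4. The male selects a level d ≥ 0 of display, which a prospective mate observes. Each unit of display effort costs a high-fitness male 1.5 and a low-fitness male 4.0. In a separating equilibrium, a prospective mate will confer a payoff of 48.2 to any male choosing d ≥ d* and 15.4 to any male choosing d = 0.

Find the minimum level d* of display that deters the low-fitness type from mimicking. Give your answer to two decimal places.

8.20

A low-fitness male choosing d = 0 receives 15.4.
Imitating at d* instead would pay 48.2 at cost 4.0·d*, netting 48.2 − 4.0·d*.
Indifference: 15.4 = 48.2 − 4.0·d*, so d* = (48.2 − 15.4) / 4.0 = 8.20.
At d* the low-fitness type's incentive constraint just binds; the high-fitness type strictly prefers d* since its per-unit cost is lower.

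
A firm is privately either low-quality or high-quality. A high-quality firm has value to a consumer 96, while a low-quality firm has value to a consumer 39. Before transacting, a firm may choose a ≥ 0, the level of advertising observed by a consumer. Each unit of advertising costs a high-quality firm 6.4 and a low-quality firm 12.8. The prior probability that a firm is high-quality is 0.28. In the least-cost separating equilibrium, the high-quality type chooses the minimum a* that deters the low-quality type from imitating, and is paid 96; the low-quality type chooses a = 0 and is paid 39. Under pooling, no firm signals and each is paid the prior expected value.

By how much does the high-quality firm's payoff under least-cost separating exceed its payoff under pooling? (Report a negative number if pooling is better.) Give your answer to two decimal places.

12.54

Least-cost separating signal: a* solves 39 = 96 − 12.8·a*, so a* = (96 − 39)/12.8 ≈ 4.4531.
High-quality type's separating payoff: 96 − 6.4 × a* = 96 − 6.4 × (96 − 39)/12.8 = 96 − 364.8/12.8 = 67.5.
Pooling payoff: 0.28 × 96 + 0.72 × 39 = 54.96.
Difference: 67.5 − 54.96 = 12.54.
The high-quality type prefers to separate.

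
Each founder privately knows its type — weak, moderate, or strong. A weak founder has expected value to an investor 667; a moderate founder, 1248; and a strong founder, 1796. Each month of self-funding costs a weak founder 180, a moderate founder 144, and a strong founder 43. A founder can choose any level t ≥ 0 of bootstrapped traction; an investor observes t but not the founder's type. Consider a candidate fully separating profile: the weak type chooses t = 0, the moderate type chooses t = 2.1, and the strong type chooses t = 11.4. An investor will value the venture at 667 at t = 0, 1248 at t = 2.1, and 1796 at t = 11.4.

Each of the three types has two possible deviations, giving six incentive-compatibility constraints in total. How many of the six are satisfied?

Weak (own payoff 667): to t=2.1 gives 1248 − 180×2.1 = 870 → profitable ✗; to t=11.4 gives 1796 − 180×11.4 = -256 → no gain ✓.
Strong (own payoff 1796 − 43×11.4 = 1305.8): to t=0 gives 667 → no gain ✓; to t=2.1 gives 1248 − 43×2.1 = 1157.7 → no gain ✓.
Moderate (own payoff 1248 − 144×2.1 = 945.6): to t=0 gives 667 → no gain ✓; to t=11.4 gives 1796 − 144×11.4 = 154.4 → no gain ✓.
5 of the 6 constraints hold; not an equilibrium.

5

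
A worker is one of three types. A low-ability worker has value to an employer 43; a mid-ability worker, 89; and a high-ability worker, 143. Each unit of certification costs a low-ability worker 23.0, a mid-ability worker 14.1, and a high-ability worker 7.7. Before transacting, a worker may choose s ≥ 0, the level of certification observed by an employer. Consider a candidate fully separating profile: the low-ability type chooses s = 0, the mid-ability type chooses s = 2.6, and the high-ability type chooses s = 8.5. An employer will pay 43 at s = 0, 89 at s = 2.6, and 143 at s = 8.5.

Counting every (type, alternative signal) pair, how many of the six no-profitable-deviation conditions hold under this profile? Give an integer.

Low-ability (own payoff 43): to s=2.6 gives 89 − 23.0×2.6 = 29.2 → no gain ✓; to s=8.5 gives 143 − 23.0×8.5 = -52.5 → no gain ✓.
Mid-ability (own payoff 89 − 14.1×2.6 = 52.34): to s=0 gives 43 → no gain ✓; to s=8.5 gives 143 − 14.1×8.5 = 23.15 → no gain ✓.
High-ability (own payoff 143 − 7.7×8.5 = 77.55): to s=0 gives 43 → no gain ✓; to s=2.6 gives 89 − 7.7×2.6 = 68.98 → no gain ✓.
6 of the 6 constraints hold; this profile is a separating equilibrium.

6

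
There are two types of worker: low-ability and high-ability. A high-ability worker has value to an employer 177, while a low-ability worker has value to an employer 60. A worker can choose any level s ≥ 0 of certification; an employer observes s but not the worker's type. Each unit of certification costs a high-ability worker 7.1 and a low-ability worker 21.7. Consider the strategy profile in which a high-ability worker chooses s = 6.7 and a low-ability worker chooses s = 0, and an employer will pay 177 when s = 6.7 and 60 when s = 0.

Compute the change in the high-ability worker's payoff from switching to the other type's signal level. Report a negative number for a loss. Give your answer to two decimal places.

Playing s = 6.7 the high-ability worker receives 177 − 7.1 × 6.7 = 129.43.
Deviating to s = 0 yields 60 instead.
Gain from deviating: 60 − 129.43 = -69.43.
The gain is negative, so the high-ability type's incentive-compatibility constraint is satisfied.

-69.43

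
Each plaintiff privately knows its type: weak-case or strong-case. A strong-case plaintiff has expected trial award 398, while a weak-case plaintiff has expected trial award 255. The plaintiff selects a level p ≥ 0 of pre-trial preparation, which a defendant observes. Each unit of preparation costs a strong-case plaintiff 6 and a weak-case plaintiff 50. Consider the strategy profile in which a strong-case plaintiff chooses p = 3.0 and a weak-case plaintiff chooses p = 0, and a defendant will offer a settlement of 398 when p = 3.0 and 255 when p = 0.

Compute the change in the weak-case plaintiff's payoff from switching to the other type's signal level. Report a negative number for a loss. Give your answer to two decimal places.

Playing p = 0 the weak-case plaintiff receives 255.
Deviating to p = 3.0 brings payment 398 at cost 50 × 3.0 = 150, netting 248.
Gain from deviating: 248 − 255 = -7.00.
The gain is negative, so the weak-case type's incentive-compatibility constraint is satisfied.

-7.00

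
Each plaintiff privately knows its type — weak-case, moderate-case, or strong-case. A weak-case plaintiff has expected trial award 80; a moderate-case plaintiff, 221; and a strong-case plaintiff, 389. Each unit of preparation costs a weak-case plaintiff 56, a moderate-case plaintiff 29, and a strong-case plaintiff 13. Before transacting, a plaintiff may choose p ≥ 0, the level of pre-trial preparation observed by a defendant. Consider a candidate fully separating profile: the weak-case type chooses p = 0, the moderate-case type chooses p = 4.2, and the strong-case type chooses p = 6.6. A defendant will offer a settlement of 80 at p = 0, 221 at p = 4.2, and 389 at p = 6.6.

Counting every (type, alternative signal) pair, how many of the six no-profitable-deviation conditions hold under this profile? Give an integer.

Weak-case (own payoff 80): to p=4.2 gives 221 − 56×4.2 = -14.2 → no gain ✓; to p=6.6 gives 389 − 56×6.6 = 19.4 → no gain ✓.
Moderate-case (own payoff 221 − 29×4.2 = 99.2): to p=0 gives 80 → no gain ✓; to p=6.6 gives 389 − 29×6.6 = 197.6 → profitable ✗.
Strong-case (own payoff 389 − 13×6.6 = 303.2): to p=0 gives 80 → no gain ✓; to p=4.2 gives 221 − 13×4.2 = 166.4 → no gain ✓.
5 of the 6 constraints hold; not an equilibrium.

5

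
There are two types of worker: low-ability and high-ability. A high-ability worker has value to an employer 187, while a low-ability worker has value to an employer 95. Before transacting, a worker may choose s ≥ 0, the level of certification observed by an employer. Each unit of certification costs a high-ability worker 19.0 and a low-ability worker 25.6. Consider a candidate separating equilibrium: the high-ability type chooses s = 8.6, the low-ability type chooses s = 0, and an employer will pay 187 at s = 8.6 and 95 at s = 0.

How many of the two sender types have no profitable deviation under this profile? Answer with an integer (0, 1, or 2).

Low-ability type: stay at 0 → 95; mimic → 187 − 25.6 × 8.6 = -33.16. IC holds (95 ≥ -33.16).
High-ability type: signal → 187 − 19.0 × 8.6 = 23.6; deviate to 0 → 95. IC fails (23.6 < 95).
1 of 2 constraints hold, so this profile is not an equilibrium.

1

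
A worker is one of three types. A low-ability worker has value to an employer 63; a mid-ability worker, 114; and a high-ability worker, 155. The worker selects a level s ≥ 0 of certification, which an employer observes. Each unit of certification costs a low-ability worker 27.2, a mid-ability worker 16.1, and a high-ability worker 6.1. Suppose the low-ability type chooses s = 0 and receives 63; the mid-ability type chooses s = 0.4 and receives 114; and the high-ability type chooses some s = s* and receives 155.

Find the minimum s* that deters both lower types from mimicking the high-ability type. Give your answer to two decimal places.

Low-ability type (on-path payoff 63) won't mimic when 63 ≥ 155 − 27.2·s*, i.e. s* ≥ 3.38.
Mid-ability type (on-path payoff 114 − 16.1×0.4 = 107.56) won't mimic when 107.56 ≥ 155 − 16.1·s*, i.e. s* ≥ 2.95.
Both must hold, so s* = max(3.38, 2.95) = 3.38. The low-ability type's constraint binds.

3.38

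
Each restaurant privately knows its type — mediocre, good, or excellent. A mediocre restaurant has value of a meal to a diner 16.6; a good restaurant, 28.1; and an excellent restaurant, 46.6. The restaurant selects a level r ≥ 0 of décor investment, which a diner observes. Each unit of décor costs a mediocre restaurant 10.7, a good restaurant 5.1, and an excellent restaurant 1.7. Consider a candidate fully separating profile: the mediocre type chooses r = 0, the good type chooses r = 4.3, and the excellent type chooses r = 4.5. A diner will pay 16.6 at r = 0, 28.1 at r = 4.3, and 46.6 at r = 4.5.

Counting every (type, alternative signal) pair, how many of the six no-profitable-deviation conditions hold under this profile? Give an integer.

Excellent (own payoff 46.6 − 1.7×4.5 = 38.95): to r=0 gives 16.6 → no gain ✓; to r=4.3 gives 28.1 − 1.7×4.3 = 20.79 → no gain ✓.
Mediocre (own payoff 16.6): to r=4.3 gives 28.1 − 10.7×4.3 = -17.91 → no gain ✓; to r=4.5 gives 46.6 − 10.7×4.5 = -1.55 → no gain ✓.
Good (own payoff 28.1 − 5.1×4.3 = 6.17): to r=0 gives 16.6 → profitable ✗; to r=4.5 gives 46.6 − 5.1×4.5 = 23.65 → profitable ✗.
4 of the 6 constraints hold; not an equilibrium.

4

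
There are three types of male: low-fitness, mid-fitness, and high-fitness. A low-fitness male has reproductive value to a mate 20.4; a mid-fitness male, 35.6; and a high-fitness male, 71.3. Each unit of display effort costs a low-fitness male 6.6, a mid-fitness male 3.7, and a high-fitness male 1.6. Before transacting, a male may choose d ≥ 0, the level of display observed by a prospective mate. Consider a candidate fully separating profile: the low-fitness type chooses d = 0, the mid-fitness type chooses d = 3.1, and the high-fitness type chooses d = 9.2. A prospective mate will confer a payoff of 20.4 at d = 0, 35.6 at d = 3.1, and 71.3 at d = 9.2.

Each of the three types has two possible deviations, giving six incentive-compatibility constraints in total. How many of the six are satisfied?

High-fitness (own payoff 71.3 − 1.6×9.2 = 56.58): to d=0 gives 20.4 → no gain ✓; to d=3.1 gives 35.6 − 1.6×3.1 = 30.64 → no gain ✓.
Mid-fitness (own payoff 35.6 − 3.7×3.1 = 24.13): to d=0 gives 20.4 → no gain ✓; to d=9.2 gives 71.3 − 3.7×9.2 = 37.26 → profitable ✗.
Low-fitness (own payoff 20.4): to d=3.1 gives 35.6 − 6.6×3.1 = 15.14 → no gain ✓; to d=9.2 gives 71.3 − 6.6×9.2 = 10.58 → no gain ✓.
5 of the 6 constraints hold; not an equilibrium.

5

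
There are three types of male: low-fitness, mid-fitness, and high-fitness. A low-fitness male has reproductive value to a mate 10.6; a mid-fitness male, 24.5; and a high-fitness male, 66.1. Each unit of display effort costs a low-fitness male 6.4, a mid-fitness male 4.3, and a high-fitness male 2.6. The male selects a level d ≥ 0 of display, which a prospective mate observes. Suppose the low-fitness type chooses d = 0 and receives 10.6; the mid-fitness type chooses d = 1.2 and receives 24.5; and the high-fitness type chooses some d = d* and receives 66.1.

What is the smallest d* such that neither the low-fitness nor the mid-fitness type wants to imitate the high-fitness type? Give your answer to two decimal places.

10.87

Low-fitness type (on-path payoff 10.6) won't mimic when 10.6 ≥ 66.1 − 6.4·d*, i.e. d* ≥ 8.67.
Mid-fitness type (on-path payoff 24.5 − 4.3×1.2 = 19.34) won't mimic when 19.34 ≥ 66.1 − 4.3·d*, i.e. d* ≥ 10.87.
Both must hold, so d* = max(8.67, 10.87) = 10.87. The mid-fitness type's constraint binds.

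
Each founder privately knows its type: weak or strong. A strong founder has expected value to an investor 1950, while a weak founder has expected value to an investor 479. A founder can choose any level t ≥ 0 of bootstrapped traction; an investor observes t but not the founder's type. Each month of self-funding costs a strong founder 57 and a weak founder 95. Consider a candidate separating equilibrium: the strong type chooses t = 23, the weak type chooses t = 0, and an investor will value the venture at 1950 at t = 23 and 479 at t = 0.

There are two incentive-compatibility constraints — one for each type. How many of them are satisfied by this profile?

Weak type: stay at 0 → 479; mimic → 1950 − 95 × 23 = -235. IC holds (479 ≥ -235).
Strong type: signal → 1950 − 57 × 23 = 639; deviate to 0 → 479. IC holds (639 ≥ 479).
2 of 2 constraints hold, so this is a separating equilibrium.

2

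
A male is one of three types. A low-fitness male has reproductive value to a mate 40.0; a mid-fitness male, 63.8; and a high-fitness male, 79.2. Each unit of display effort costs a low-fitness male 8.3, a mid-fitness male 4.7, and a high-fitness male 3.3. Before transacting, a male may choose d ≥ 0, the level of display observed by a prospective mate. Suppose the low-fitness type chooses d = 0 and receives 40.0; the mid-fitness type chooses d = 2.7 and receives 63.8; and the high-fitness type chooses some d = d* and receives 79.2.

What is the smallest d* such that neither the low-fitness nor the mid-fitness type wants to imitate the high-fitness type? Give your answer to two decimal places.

Mid-fitness type (on-path payoff 63.8 − 4.7×2.7 = 51.11) won't mimic when 51.11 ≥ 79.2 − 4.7·d*, i.e. d* ≥ 5.98.
Low-fitness type (on-path payoff 40.0) won't mimic when 40.0 ≥ 79.2 − 8.3·d*, i.e. d* ≥ 4.72.
Both must hold, so d* = max(4.72, 5.98) = 5.98. The mid-fitness type's constraint binds.

5.98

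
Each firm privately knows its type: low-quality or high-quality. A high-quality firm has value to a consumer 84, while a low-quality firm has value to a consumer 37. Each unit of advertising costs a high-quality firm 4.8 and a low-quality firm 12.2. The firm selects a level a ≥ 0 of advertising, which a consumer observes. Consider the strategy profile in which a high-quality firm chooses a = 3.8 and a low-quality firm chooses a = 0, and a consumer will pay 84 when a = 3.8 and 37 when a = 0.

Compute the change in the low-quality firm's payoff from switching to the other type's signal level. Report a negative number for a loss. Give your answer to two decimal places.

Playing a = 0 the low-quality firm receives 37.
Deviating to a = 3.8 brings payment 84 at cost 12.2 × 3.8 = 46.36, netting 37.64.
Gain from deviating: 37.64 − 37 = 0.64.
The gain is positive, so the low-quality type's incentive-compatibility constraint is violated — this profile is not a separating equilibrium.

0.64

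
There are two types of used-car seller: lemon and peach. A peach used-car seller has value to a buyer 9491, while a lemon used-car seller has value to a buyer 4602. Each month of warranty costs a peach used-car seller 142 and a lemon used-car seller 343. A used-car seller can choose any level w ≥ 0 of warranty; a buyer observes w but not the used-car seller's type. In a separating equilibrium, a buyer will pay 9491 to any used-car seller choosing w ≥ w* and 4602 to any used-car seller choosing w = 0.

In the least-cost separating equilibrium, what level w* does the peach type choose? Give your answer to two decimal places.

14.25

A lemon used-car seller choosing w = 0 receives 4602.
Imitating at w* instead would pay 9491 at cost 343·w*, netting 9491 − 343·w*.
Indifference: 4602 = 9491 − 343·w*, so w* = (9491 − 4602) / 343 ≈ 14.25.
This is the lemon type's binding incentive-compatibility constraint; any w ≥ 14.25 sustains separation on that side.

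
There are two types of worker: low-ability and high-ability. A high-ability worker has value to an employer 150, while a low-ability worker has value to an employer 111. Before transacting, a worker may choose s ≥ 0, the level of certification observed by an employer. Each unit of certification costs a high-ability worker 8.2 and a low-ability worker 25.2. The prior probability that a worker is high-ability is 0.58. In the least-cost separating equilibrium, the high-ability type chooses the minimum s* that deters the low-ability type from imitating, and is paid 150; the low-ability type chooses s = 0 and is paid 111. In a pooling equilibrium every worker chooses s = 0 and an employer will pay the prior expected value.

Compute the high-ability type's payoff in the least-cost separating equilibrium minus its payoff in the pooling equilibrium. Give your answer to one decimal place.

3.7

Least-cost separating signal: s* solves 111 = 150 − 25.2·s*, so s* = (150 − 111)/25.2 ≈ 1.5476.
High-ability type's separating payoff: 150 − 8.2 × s* = 150 − 8.2 × (150 − 111)/25.2 = 150 − 319.8/25.2 ≈ 137.310.
Pooling payoff: 0.58 × 150 + 0.42 × 111 = 133.62.
Difference: 137.310 − 133.62 = 3.69, i.e. 3.7 to one decimal place.
The high-ability type prefers to separate.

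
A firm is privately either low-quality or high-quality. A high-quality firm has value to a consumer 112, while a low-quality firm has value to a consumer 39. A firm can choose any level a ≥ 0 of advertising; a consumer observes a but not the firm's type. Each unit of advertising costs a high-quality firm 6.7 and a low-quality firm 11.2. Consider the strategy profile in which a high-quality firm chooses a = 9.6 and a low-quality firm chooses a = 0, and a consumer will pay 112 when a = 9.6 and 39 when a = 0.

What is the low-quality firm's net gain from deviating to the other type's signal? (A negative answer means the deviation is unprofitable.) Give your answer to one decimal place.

-34.5

Playing a = 0 the low-quality firm receives 39.
Deviating to a = 9.6 brings payment 112 at cost 11.2 × 9.6 = 107.52, netting 4.48.
Gain from deviating: 4.48 − 39 = -34.52, i.e. -34.5 to one decimal place.
The gain is negative, so the low-quality type's incentive-compatibility constraint is satisfied.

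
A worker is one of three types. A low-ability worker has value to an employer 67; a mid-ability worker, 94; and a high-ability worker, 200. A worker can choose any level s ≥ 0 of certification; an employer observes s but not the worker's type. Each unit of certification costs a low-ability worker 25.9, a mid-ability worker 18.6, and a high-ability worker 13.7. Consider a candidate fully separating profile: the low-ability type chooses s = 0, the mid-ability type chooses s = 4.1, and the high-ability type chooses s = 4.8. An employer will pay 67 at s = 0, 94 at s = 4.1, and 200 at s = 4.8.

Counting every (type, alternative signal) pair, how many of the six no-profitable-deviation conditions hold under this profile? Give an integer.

3

High-ability (own payoff 200 − 13.7×4.8 = 134.24): to s=0 gives 67 → no gain ✓; to s=4.1 gives 94 − 13.7×4.1 = 37.83 → no gain ✓.
Mid-ability (own payoff 94 − 18.6×4.1 = 17.74): to s=0 gives 67 → profitable ✗; to s=4.8 gives 200 − 18.6×4.8 = 110.72 → profitable ✗.
Low-ability (own payoff 67): to s=4.1 gives 94 − 25.9×4.1 = -12.19 → no gain ✓; to s=4.8 gives 200 − 25.9×4.8 = 75.68 → profitable ✗.
3 of the 6 constraints hold; not an equilibrium.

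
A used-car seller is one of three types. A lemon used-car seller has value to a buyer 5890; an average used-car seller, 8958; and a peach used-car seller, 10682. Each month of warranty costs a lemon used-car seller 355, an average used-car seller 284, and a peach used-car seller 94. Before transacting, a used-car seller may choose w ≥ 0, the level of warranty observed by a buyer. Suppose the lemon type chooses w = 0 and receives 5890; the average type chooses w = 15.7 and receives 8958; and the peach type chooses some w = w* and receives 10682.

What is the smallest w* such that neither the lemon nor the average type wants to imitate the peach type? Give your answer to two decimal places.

21.77

Lemon type (on-path payoff 5890) won't mimic when 5890 ≥ 10682 − 355·w*, i.e. w* ≥ 13.50.
Average type (on-path payoff 8958 − 284×15.7 = 4499.2) won't mimic when 4499.2 ≥ 10682 − 284·w*, i.e. w* ≥ 21.77.
Both must hold, so w* = max(13.50, 21.77) = 21.77. The average type's constraint binds.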